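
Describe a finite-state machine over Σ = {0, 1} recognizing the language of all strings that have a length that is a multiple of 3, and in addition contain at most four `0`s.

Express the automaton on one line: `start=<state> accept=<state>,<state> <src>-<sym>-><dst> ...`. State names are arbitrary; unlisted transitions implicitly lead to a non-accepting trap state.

start=S0 accept=S0,S6,S7,S8,S15 S0-0->S1 S0-1->S2 S1-0->S3 S1-1->S4 S2-0->S4 S2-1->S5 S3-0->S6 S3-1->S7 S4-0->S7 S4-1->S8 S5-0->S8 S5-1->S0 S6-0->S9 S6-1->S10 S7-0->S10 S7-1->S11 S8-0->S11 S8-1->S1 S9-0->S12 S9-1->S13 S10-0->S13 S10-1->S14 S11-0->S14 S11-1->S3 S12-0->S12 S12-1->S12 S13-0->S12 S13-1->S15 S14-0->S15 S14-1->S6 S15-0->S12 S15-1->S9

Handle the two conditions separately and then intersect. One (3 states) tracks the input length modulo 3; the other (6 states) tracks the count of `0`s, saturating at 5. Each combined state is a pair, one component from each; accept when both components accept. Minimizing collapses redundant product states.
          0    1  
>* S0     S1   S2 
   S1     S3   S4 
   S2     S4   S5 
   S3     S6   S7 
   S4     S7   S8 
   S5     S8   S0 
 * S6     S9  S10 
 * S7    S10  S11 
 * S8    S11   S1 
   S9    S12  S13 
   S10   S13  S14 
   S11   S14   S3 
   S12   S12  S12 
   S13   S12  S15 
   S14   S15   S6 
 * S15   S12   S9 
(> = start, * = accepting)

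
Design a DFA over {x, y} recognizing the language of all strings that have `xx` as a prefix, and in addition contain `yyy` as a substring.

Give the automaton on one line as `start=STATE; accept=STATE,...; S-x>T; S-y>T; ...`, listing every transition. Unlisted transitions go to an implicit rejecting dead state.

start=A; accept=G; A-x>B; A-y>C; B-x>D; B-y>C; C-x>C; C-y>C; D-x>D; D-y>E; E-x>D; E-y>F; F-x>D; F-y>G; G-x>G; G-y>G

Run two small machines in parallel and take their product. One (4 states) tracks whether the input so far still matches the prefix `xx`; the other (4 states) tracks whether and how much of `yyy` has been seen. Each combined state is a pair, one component from each; accept when both components accept. Equivalent product states are then merged.
       x  y 
>  A   B  C 
   B   D  C 
   C   C  C 
   D   D  E 
   E   D  F 
   F   D  G 
 * G   G  G 
(> = start, * = accepting)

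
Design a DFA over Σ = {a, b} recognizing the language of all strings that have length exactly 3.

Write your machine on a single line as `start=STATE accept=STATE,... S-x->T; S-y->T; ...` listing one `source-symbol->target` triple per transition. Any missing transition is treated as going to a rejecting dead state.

Count input length up to 4: every symbol moves from q0 toward q4, which means 'more than 3' and absorbs. Accept from {q3}.
5 states suffice.
        a   b  
>  q0   q1  q1 
   q1   q2  q2 
   q2   q3  q3 
 * q3   q4  q4 
   q4   q4  q4 
(> = start, * = accepting)

start=q0; accept=q3; q0-a->q1; q0-b->q1; q1-a->q2; q1-b->q2; q2-a->q3; q2-b->q3; q3-a->q4; q3-b->q4; q4-a->q4; q4-b->q4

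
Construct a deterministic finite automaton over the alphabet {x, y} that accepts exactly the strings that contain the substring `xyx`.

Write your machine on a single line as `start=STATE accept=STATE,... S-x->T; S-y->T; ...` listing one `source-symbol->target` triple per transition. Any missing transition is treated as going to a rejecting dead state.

start=S0; accept=S3; S0-x->S1; S0-y->S0; S1-x->S1; S1-y->S2; S2-x->S3; S2-y->S0; S3-x->S3; S3-y->S3

Track how much of `xyx` has been matched so far: state S0 is no progress, S3 is the absorbing accept state reached once `xyx` has occurred. Intermediate states record partial matches; on a mismatch, fall back to the longest reusable overlap.
A 4-state machine:
        x   y  
>  S0   S1  S0 
   S1   S1  S2 
   S2   S3  S0 
 * S3   S3  S3 
(> = start, * = accepting)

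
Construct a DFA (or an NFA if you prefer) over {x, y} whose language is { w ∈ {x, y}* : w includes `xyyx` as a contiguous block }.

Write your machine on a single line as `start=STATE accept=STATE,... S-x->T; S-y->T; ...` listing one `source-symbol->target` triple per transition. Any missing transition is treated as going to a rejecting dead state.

Track how much of `xyyx` has been matched so far: state q0 is no progress, q4 is the absorbing accept state reached once `xyyx` has occurred. Intermediate states record partial matches; on a mismatch, fall back to the longest reusable overlap.
        x   y  
>  q0   q1  q0 
   q1   q1  q2 
   q2   q1  q3 
   q3   q4  q0 
 * q4   q4  q4 
(> = start, * = accepting)

start=q0; accept=q4; q0-x->q1; q0-y->q0; q1-x->q1; q1-y->q2; q2-x->q1; q2-y->q3; q3-x->q4; q3-y->q0; q4-x->q4; q4-y->q4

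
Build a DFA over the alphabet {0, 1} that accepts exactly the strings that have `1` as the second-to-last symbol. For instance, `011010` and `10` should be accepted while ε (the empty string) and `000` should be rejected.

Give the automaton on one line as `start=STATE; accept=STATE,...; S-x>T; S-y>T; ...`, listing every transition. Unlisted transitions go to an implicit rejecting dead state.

A DFA must remember the last 2 symbols (since which symbol is second-to-last isn't known until the input ends). Use one state per possible window of the last ≤2 symbols; accept from those whose window starts with `1`.
       0  1 
>  A   B  C 
   B   D  E 
   C   F  G 
   D   D  E 
   E   F  G 
 * F   D  E 
 * G   F  G 
(> = start, * = accepting)

start=A; accept=F,G; A-0>B; A-1>C; B-0>D; B-1>E; C-0>F; C-1>G; D-0>D; D-1>E; E-0>F; E-1>G; F-0>D; F-1>E; G-0>F; G-1>G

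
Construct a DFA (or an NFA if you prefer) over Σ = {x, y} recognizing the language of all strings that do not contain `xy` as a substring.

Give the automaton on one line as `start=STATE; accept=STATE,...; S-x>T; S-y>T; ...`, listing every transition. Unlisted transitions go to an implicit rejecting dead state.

start=q0; accept=q0,q1; q0-x>q1; q0-y>q0; q1-x>q1; q1-y>q2; q2-x>q2; q2-y>q2

Track partial matches of the forbidden pattern `xy`. State q2 is a dead state reached once `xy` has occurred; every other state accepts. q0 means no part of `xy` is currently matched.
        x   y  
>* q0   q1  q0 
 * q1   q1  q2 
   q2   q2  q2 
(> = start, * = accepting)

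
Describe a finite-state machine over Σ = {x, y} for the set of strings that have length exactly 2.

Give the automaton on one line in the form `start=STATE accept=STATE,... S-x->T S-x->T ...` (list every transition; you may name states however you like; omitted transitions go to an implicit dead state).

We only need to distinguish lengths 0, 1, …, 2, and '>2'. Chain q0 → q1 → q2 → q3 on every symbol, with q3 looping. Accepting states: {q2}.
A 4-state machine:
        x   y  
>  q0   q1  q1 
   q1   q2  q2 
 * q2   q3  q3 
   q3   q3  q3 
(> = start, * = accepting)

start=q0 accept=q2 q0-x->q1 q0-y->q1 q1-x->q2 q1-y->q2 q2-x->q3 q2-y->q3 q3-x->q3 q3-y->q3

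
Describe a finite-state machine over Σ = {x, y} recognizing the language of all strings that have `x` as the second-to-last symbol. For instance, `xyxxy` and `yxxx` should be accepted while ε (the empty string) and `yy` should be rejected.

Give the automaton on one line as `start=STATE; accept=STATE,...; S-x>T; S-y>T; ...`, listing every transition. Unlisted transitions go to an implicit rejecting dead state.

start=q0; accept=q3,q4; q0-x>q1; q0-y>q2; q1-x>q3; q1-y>q4; q2-x>q5; q2-y>q6; q3-x>q3; q3-y>q4; q4-x>q5; q4-y>q6; q5-x>q3; q5-y>q4; q6-x>q5; q6-y>q6

Because acceptance depends on a position counted from the end, the machine has to buffer the most recent 2 symbols. Make each state the string of the last up-to-2 symbols read; on input `x` shift the window left and append `x`. Accept when the buffered window has length 2 and begins with `x`.
With 7 states:
        x   y  
>  q0   q1  q2 
   q1   q3  q4 
   q2   q5  q6 
 * q3   q3  q4 
 * q4   q5  q6 
   q5   q3  q4 
   q6   q5  q6 
(> = start, * = accepting)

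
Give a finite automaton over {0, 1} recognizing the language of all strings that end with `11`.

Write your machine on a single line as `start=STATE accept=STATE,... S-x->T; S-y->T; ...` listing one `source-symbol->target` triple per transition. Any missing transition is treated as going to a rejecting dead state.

start=q0; accept=q2; q0-0->q0; q0-1->q1; q1-0->q0; q1-1->q2; q2-0->q0; q2-1->q2

Remember how much of `11` the current input suffix matches. State q0 means no match yet; q1 means the last symbol is `1`; q2 means the last 2 symbols are `11`. Only q2 accepts. On a mismatch, fall back to the longest proper suffix that is still a prefix of `11`.
With 3 states:
        0   1  
>  q0   q0  q1 
   q1   q0  q2 
 * q2   q0  q2 
(> = start, * = accepting)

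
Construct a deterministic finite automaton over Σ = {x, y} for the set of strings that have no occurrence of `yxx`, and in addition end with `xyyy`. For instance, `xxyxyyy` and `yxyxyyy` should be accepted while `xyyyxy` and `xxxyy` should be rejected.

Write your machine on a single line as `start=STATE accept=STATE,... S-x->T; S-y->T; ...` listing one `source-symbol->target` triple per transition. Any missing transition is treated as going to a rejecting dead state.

Run two small machines in parallel and take their product. One (4 states) tracks partial matches of the forbidden pattern `yxx`; the other (5 states) tracks how much of the suffix `xyyy` has currently been matched. Each combined state is a pair, one component from each; accept when both components accept.
12 states suffice.
       x  y 
>  A   B  C 
   B   B  D 
   C   E  C 
   D   E  F 
   E   G  D 
   F   E  H 
   G   G  I 
 * H   E  C 
   I   G  J 
   J   G  K 
   K   G  L 
   L   G  L 
(> = start, * = accepting)

start=A; accept=H; A-x->B; A-y->C; B-x->B; B-y->D; C-x->E; C-y->C; D-x->E; D-y->F; E-x->G; E-y->D; F-x->E; F-y->H; G-x->G; G-y->I; H-x->E; H-y->C; I-x->G; I-y->J; J-x->G; J-y->K; K-x->G; K-y->L; L-x->G; L-y->L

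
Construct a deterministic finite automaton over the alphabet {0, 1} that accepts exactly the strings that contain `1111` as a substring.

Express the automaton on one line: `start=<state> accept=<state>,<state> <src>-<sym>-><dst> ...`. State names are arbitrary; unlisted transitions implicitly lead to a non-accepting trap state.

start=q0 accept=q4 q0-0->q0 q0-1->q1 q1-0->q0 q1-1->q2 q2-0->q0 q2-1->q3 q3-0->q0 q3-1->q4 q4-0->q4 q4-1->q4

Track how much of `1111` has been matched so far: state q0 is no progress, q4 is the absorbing accept state reached once `1111` has occurred. Intermediate states record partial matches; on a mismatch, fall back to the longest reusable overlap.
A 5-state machine:
        0   1  
>  q0   q0  q1 
   q1   q0  q2 
   q2   q0  q3 
   q3   q0  q4 
 * q4   q4  q4 
(> = start, * = accepting)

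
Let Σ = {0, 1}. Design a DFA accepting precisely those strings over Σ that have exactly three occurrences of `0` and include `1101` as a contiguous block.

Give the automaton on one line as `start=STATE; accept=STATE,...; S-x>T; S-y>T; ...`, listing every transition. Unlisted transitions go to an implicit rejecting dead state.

Build one automaton per condition and run them in lockstep. The first has 5 states tracking the count of `0`s, saturating at 4; the second has 5 states tracking whether and how much of `1101` has been seen. A product state is a pair (one from each), accepting exactly when both do. Equivalent product states are then merged.
With 16 states:
          0    1  
>  q0     q1   q2 
   q1     q3   q4 
   q2     q1   q5 
   q3     q6   q7 
   q4     q3   q8 
   q5     q9   q5 
   q6     q6   q6 
   q7     q6  q10 
   q8    q11   q8 
   q9     q3  q12 
   q10   q13  q10 
   q11    q6  q14 
   q12   q14  q12 
   q13    q6  q15 
   q14   q15  q14 
 * q15    q6  q15 
(> = start, * = accepting)

start=q0; accept=q15; q0-0>q1; q0-1>q2; q1-0>q3; q1-1>q4; q2-0>q1; q2-1>q5; q3-0>q6; q3-1>q7; q4-0>q3; q4-1>q8; q5-0>q9; q5-1>q5; q6-0>q6; q6-1>q6; q7-0>q6; q7-1>q10; q8-0>q11; q8-1>q8; q9-0>q3; q9-1>q12; q10-0>q13; q10-1>q10; q11-0>q6; q11-1>q14; q12-0>q14; q12-1>q12; q13-0>q6; q13-1>q15; q14-0>q15; q14-1>q14; q15-0>q6; q15-1>q15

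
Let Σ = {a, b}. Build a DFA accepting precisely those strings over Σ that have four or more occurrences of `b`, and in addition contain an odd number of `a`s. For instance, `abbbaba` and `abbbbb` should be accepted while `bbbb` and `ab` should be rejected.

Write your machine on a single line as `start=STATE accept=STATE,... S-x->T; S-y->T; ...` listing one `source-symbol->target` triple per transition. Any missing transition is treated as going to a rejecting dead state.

Build one automaton per condition and run them in lockstep. The first has 6 states tracking the count of `b`s, saturating at 5; the second has 2 states tracking the count of `a`s modulo 2. A product state is a pair (one from each), accepting exactly when both do.
          a    b  
>  S0     S1   S2 
   S1     S0   S3 
   S2     S3   S4 
   S3     S2   S5 
   S4     S5   S6 
   S5     S4   S7 
   S6     S7   S8 
   S7     S6   S9 
   S8     S9  S10 
 * S9     S8  S11 
   S10   S11  S10 
 * S11   S10  S11 
(> = start, * = accepting)

start=S0; accept=S9,S11; S0-a->S1; S0-b->S2; S1-a->S0; S1-b->S3; S2-a->S3; S2-b->S4; S3-a->S2; S3-b->S5; S4-a->S5; S4-b->S6; S5-a->S4; S5-b->S7; S6-a->S7; S6-b->S8; S7-a->S6; S7-b->S9; S8-a->S9; S8-b->S10; S9-a->S8; S9-b->S11; S10-a->S11; S10-b->S10; S11-a->S10; S11-b->S11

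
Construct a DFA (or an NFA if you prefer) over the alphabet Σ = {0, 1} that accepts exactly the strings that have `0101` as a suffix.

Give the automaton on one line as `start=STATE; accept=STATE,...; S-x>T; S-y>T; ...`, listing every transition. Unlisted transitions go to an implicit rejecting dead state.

Let each state record the length of the longest suffix of the input read so far that is also a prefix of `0101`. S1 means the last symbol is `0`; S2 means the last 2 symbols are `01`; S3 means the last 3 symbols are `010`; S4 means the last 4 symbols are `0101`. Accept only at S4, where the string currently ends in `0101`.
With 5 states:
        0   1  
>  S0   S1  S0 
   S1   S1  S2 
   S2   S3  S0 
   S3   S1  S4 
 * S4   S3  S0 
(> = start, * = accepting)

start=S0; accept=S4; S0-0>S1; S0-1>S0; S1-0>S1; S1-1>S2; S2-0>S3; S2-1>S0; S3-0>S1; S3-1>S4; S4-0>S3; S4-1>S0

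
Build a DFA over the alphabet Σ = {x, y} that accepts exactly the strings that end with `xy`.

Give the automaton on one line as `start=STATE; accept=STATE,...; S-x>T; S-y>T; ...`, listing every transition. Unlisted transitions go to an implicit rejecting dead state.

Let each state record the length of the longest suffix of the input read so far that is also a prefix of `xy`. s1 means the last symbol is `x`; s2 means the last 2 symbols are `xy`. Accept only at s2, where the string currently ends in `xy`.
3 states suffice.
        x   y  
>  s0   s1  s0 
   s1   s1  s2 
 * s2   s1  s0 
(> = start, * = accepting)

start=s0; accept=s2; s0-x>s1; s0-y>s0; s1-x>s1; s1-y>s2; s2-x>s1; s2-y>s0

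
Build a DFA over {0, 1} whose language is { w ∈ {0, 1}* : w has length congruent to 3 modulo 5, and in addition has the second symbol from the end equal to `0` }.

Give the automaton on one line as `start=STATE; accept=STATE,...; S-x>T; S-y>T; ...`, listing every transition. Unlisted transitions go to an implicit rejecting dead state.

Run two small machines in parallel and take their product. The first has 5 states tracking the input length modulo 5; the second has 7 states tracking the last 2 symbols read. A product state is a pair (one from each), accepting exactly when both do. Minimizing collapses redundant product states.
7 states suffice.
        0   1  
>  q0   q1  q1 
   q1   q2  q3 
   q2   q4  q4 
   q3   q5  q5 
 * q4   q6  q6 
   q5   q6  q6 
   q6   q0  q0 
(> = start, * = accepting)

start=q0; accept=q4; q0-0>q1; q0-1>q1; q1-0>q2; q1-1>q3; q2-0>q4; q2-1>q4; q3-0>q5; q3-1>q5; q4-0>q6; q4-1>q6; q5-0>q6; q5-1>q6; q6-0>q0; q6-1>q0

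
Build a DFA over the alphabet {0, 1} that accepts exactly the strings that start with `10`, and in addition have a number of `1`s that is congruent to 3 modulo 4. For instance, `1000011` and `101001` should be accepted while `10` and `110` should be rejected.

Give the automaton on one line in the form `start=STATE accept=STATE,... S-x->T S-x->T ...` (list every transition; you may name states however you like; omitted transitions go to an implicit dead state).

start=S0 accept=S8 S0-0->S1 S0-1->S2 S1-0->S1 S1-1->S3 S2-0->S4 S2-1->S5 S3-0->S3 S3-1->S5 S4-0->S4 S4-1->S6 S5-0->S5 S5-1->S7 S6-0->S6 S6-1->S8 S7-0->S7 S7-1->S1 S8-0->S8 S8-1->S9 S9-0->S9 S9-1->S4

Handle the two conditions separately and then intersect. One (4 states) tracks whether the input so far still matches the prefix `10`; the other (4 states) tracks the count of `1`s modulo 4. Each combined state is a pair, one component from each; accept when both components accept.
        0   1  
>  S0   S1  S2 
   S1   S1  S3 
   S2   S4  S5 
   S3   S3  S5 
   S4   S4  S6 
   S5   S5  S7 
   S6   S6  S8 
   S7   S7  S1 
 * S8   S8  S9 
   S9   S9  S4 
(> = start, * = accepting)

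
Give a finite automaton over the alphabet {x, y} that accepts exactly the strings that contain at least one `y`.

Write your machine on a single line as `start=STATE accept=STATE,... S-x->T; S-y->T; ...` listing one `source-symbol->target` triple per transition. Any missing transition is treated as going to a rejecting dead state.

Count `y`s, saturating at 2: state q0 means no `y` yet, q1 means one `y` seen, q2 means more than one. Each `y` increments (capped at q2); other symbols loop. Accept from {q1, q2}.
        x   y  
>  q0   q0  q1 
 * q1   q1  q2 
 * q2   q2  q2 
(> = start, * = accepting)

start=q0; accept=q1,q2; q0-x->q0; q0-y->q1; q1-x->q1; q1-y->q2; q2-x->q2; q2-y->q2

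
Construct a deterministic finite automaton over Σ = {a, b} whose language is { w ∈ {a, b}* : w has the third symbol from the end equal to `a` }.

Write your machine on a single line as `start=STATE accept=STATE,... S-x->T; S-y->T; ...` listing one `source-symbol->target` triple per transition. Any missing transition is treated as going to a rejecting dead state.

start=q0; accept=q7,q8,q9,q10; q0-a->q1; q0-b->q2; q1-a->q3; q1-b->q4; q2-a->q5; q2-b->q6; q3-a->q7; q3-b->q8; q4-a->q9; q4-b->q10; q5-a->q11; q5-b->q12; q6-a->q13; q6-b->q14; q7-a->q7; q7-b->q8; q8-a->q9; q8-b->q10; q9-a->q11; q9-b->q12; q10-a->q13; q10-b->q14; q11-a->q7; q11-b->q8; q12-a->q9; q12-b->q10; q13-a->q11; q13-b->q12; q14-a->q13; q14-b->q14

Because acceptance depends on a position counted from the end, the machine has to buffer the most recent 3 symbols. Make each state the string of the last up-to-3 symbols read; on input `x` shift the window left and append `x`. Accept when the buffered window has length 3 and begins with `a`.
15 states suffice.
          a    b  
>  q0     q1   q2 
   q1     q3   q4 
   q2     q5   q6 
   q3     q7   q8 
   q4     q9  q10 
   q5    q11  q12 
   q6    q13  q14 
 * q7     q7   q8 
 * q8     q9  q10 
 * q9    q11  q12 
 * q10   q13  q14 
   q11    q7   q8 
   q12    q9  q10 
   q13   q11  q12 
   q14   q13  q14 
(> = start, * = accepting)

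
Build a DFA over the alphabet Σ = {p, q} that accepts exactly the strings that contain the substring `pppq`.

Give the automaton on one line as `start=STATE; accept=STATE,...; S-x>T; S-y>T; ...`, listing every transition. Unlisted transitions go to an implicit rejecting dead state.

States S0..S3 record the length of the longest prefix of `pppq` that matches the current input suffix. Reaching S4 means `pppq` has been seen, and we stay there forever. Accept from S4.
        p   q  
>  S0   S1  S0 
   S1   S2  S0 
   S2   S3  S0 
   S3   S3  S4 
 * S4   S4  S4 
(> = start, * = accepting)

start=S0; accept=S4; S0-p>S1; S0-q>S0; S1-p>S2; S1-q>S0; S2-p>S3; S2-q>S0; S3-p>S3; S3-q>S4; S4-p>S4; S4-q>S4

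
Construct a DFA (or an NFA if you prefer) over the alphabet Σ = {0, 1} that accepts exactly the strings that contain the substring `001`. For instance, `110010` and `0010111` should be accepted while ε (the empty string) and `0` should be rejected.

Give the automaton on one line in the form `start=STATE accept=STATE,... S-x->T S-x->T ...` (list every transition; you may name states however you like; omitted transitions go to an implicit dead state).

Track how much of `001` has been matched so far: state A is no progress, D is the absorbing accept state reached once `001` has occurred. Intermediate states record partial matches; on a mismatch, fall back to the longest reusable overlap.
With 4 states:
       0  1 
>  A   B  A 
   B   C  A 
   C   C  D 
 * D   D  D 
(> = start, * = accepting)

start=A accept=D A-0->B A-1->A B-0->C B-1->A C-0->C C-1->D D-0->D D-1->D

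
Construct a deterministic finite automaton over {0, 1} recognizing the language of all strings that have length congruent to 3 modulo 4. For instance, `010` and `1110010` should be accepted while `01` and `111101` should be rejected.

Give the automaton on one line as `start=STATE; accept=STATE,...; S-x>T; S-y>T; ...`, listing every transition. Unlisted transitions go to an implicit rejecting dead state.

Only the length mod 4 matters, so use a 4-cycle: from any state, every input symbol moves to the next state, wrapping q3 back to q0. Mark q3 accepting.
With 4 states:
        0   1  
>  q0   q1  q1 
   q1   q2  q2 
   q2   q3  q3 
 * q3   q0  q0 
(> = start, * = accepting)

start=q0; accept=q3; q0-0>q1; q0-1>q1; q1-0>q2; q1-1>q2; q2-0>q3; q2-1>q3; q3-0>q0; q3-1>q0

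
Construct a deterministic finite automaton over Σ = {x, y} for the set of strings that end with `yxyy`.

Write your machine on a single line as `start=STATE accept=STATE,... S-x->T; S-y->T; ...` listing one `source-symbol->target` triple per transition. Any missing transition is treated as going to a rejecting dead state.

start=S0; accept=S4; S0-x->S0; S0-y->S1; S1-x->S2; S1-y->S1; S2-x->S0; S2-y->S3; S3-x->S2; S3-y->S4; S4-x->S2; S4-y->S1

Let each state record the length of the longest suffix of the input read so far that is also a prefix of `yxyy`. S1 means the last symbol is `y`; S2 means the last 2 symbols are `yx`; S3 means the last 3 symbols are `yxy`; S4 means the last 4 symbols are `yxyy`. Accept only at S4, where the string currently ends in `yxyy`.
With 5 states:
        x   y  
>  S0   S0  S1 
   S1   S2  S1 
   S2   S0  S3 
   S3   S2  S4 
 * S4   S2  S1 
(> = start, * = accepting)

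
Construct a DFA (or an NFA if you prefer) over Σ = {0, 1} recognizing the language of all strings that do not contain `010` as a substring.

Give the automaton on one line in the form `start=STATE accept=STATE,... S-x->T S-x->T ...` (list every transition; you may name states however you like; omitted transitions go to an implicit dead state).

Track partial matches of the forbidden pattern `010`. State q3 is a dead state reached once `010` has occurred; every other state accepts. q0 means no part of `010` is currently matched.
        0   1  
>* q0   q1  q0 
 * q1   q1  q2 
 * q2   q3  q0 
   q3   q3  q3 
(> = start, * = accepting)

start=q0 accept=q0,q1,q2 q0-0->q1 q0-1->q0 q1-0->q1 q1-1->q2 q2-0->q3 q2-1->q0 q3-0->q3 q3-1->q3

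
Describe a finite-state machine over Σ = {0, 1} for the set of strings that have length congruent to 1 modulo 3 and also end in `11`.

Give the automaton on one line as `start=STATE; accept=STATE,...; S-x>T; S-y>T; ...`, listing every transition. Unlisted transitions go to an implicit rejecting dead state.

start=S0; accept=S8; S0-0>S1; S0-1>S2; S1-0>S3; S1-1>S4; S2-0>S3; S2-1>S5; S3-0>S0; S3-1>S6; S4-0>S0; S4-1>S7; S5-0>S0; S5-1>S7; S6-0>S1; S6-1>S8; S7-0>S1; S7-1>S8; S8-0>S3; S8-1>S5

Handle the two conditions separately and then intersect. The first has 3 states tracking the input length modulo 3; the second has 3 states tracking how much of the suffix `11` has currently been matched. A product state is a pair (one from each), accepting exactly when both do.
With 9 states:
        0   1  
>  S0   S1  S2 
   S1   S3  S4 
   S2   S3  S5 
   S3   S0  S6 
   S4   S0  S7 
   S5   S0  S7 
   S6   S1  S8 
   S7   S1  S8 
 * S8   S3  S5 
(> = start, * = accepting)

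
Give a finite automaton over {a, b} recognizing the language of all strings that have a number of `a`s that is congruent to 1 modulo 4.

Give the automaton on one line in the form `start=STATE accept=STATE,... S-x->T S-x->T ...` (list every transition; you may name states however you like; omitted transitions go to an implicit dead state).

start=q0 accept=q1 q0-a->q1 q0-b->q0 q1-a->q2 q1-b->q1 q2-a->q3 q2-b->q2 q3-a->q0 q3-b->q3

Keep the running count of `a`s modulo 4: each `a` advances along the cycle q0 → q1 → q2 → q3 → q0 while other symbols loop. Accept at q1.
With 4 states:
        a   b  
>  q0   q1  q0 
 * q1   q2  q1 
   q2   q3  q2 
   q3   q0  q3 
(> = start, * = accepting)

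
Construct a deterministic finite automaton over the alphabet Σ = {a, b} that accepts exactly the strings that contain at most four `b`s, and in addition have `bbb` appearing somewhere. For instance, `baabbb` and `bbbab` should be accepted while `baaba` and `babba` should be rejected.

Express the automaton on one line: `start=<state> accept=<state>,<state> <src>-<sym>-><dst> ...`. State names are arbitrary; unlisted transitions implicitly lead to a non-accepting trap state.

start=S0 accept=S6,S9 S0-a->S0 S0-b->S1 S1-a->S2 S1-b->S3 S2-a->S2 S2-b->S4 S3-a->S5 S3-b->S6 S4-a->S5 S4-b->S7 S5-a->S5 S5-b->S8 S6-a->S6 S6-b->S9 S7-a->S10 S7-b->S9 S8-a->S10 S8-b->S11 S9-a->S9 S9-b->S12 S10-a->S10 S10-b->S13 S11-a->S14 S11-b->S12 S12-a->S12 S12-b->S12 S13-a->S14 S13-b->S15 S14-a->S14 S14-b->S16 S15-a->S17 S15-b->S12 S16-a->S17 S16-b->S15 S17-a->S17 S17-b->S16

Build one automaton per condition and run them in lockstep. One (6 states) tracks the count of `b`s, saturating at 5; the other (4 states) tracks whether and how much of `bbb` has been seen. Each combined state is a pair, one component from each; accept when both components accept.
18 states suffice.
          a    b  
>  S0     S0   S1 
   S1     S2   S3 
   S2     S2   S4 
   S3     S5   S6 
   S4     S5   S7 
   S5     S5   S8 
 * S6     S6   S9 
   S7    S10   S9 
   S8    S10  S11 
 * S9     S9  S12 
   S10   S10  S13 
   S11   S14  S12 
   S12   S12  S12 
   S13   S14  S15 
   S14   S14  S16 
   S15   S17  S12 
   S16   S17  S15 
   S17   S17  S16 
(> = start, * = accepting)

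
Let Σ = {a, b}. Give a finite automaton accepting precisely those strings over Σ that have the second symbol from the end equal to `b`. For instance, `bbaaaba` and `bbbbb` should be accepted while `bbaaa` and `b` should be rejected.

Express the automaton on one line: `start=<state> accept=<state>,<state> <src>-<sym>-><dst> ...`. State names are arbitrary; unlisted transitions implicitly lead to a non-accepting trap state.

start=s0 accept=s5,s6 s0-a->s1 s0-b->s2 s1-a->s3 s1-b->s4 s2-a->s5 s2-b->s6 s3-a->s3 s3-b->s4 s4-a->s5 s4-b->s6 s5-a->s3 s5-b->s4 s6-a->s5 s6-b->s6

A DFA must remember the last 2 symbols (since which symbol is second-to-last isn't known until the input ends). Use one state per possible window of the last ≤2 symbols; accept from those whose window starts with `b`.
With 7 states:
        a   b  
>  s0   s1  s2 
   s1   s3  s4 
   s2   s5  s6 
   s3   s3  s4 
   s4   s5  s6 
 * s5   s3  s4 
 * s6   s5  s6 
(> = start, * = accepting)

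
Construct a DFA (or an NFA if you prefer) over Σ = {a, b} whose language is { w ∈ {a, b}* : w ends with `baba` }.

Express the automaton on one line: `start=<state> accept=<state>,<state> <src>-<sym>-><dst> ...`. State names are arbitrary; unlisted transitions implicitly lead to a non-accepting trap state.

start=q0 accept=q4 q0-a->q0 q0-b->q1 q1-a->q2 q1-b->q1 q2-a->q0 q2-b->q3 q3-a->q4 q3-b->q1 q4-a->q0 q4-b->q3

Let each state record the length of the longest suffix of the input read so far that is also a prefix of `baba`. q1 means the last symbol is `b`; q2 means the last 2 symbols are `ba`; q3 means the last 3 symbols are `bab`; q4 means the last 4 symbols are `baba`. Accept only at q4, where the string currently ends in `baba`.
A 5-state machine:
        a   b  
>  q0   q0  q1 
   q1   q2  q1 
   q2   q0  q3 
   q3   q4  q1 
 * q4   q0  q3 
(> = start, * = accepting)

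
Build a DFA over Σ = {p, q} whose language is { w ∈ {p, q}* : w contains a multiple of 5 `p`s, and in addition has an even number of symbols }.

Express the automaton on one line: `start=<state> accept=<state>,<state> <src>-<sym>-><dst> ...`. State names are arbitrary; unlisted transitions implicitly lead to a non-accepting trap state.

start=A accept=A A-p->B A-q->C B-p->D B-q->E C-p->E C-q->A D-p->F D-q->G E-p->G E-q->B F-p->H F-q->I G-p->I G-q->D H-p->C H-q->J I-p->J I-q->F J-p->A J-q->H

Run two small machines in parallel and take their product. One (5 states) tracks the count of `p`s modulo 5; the other (2 states) tracks the input length modulo 2. Each combined state is a pair, one component from each; accept when both components accept.
10 states suffice.
       p  q 
>* A   B  C 
   B   D  E 
   C   E  A 
   D   F  G 
   E   G  B 
   F   H  I 
   G   I  D 
   H   C  J 
   I   J  F 
   J   A  H 
(> = start, * = accepting)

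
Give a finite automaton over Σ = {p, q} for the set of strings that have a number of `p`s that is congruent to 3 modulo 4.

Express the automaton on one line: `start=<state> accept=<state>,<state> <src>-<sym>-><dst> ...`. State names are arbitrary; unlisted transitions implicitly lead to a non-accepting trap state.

Keep the running count of `p`s modulo 4: each `p` advances along the cycle A → B → C → D → A while other symbols loop. Accept at D.
       p  q 
>  A   B  A 
   B   C  B 
   C   D  C 
 * D   A  D 
(> = start, * = accepting)

start=A accept=D A-p->B A-q->A B-p->C B-q->B C-p->D C-q->C D-p->A D-q->D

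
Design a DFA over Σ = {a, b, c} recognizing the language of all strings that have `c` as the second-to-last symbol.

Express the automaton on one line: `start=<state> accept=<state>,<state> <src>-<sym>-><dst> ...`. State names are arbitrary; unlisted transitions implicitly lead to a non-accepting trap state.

Because acceptance depends on a position counted from the end, the machine has to buffer the most recent 2 symbols. Make each state the string of the last up-to-2 symbols read; on input `x` shift the window left and append `x`. Accept when the buffered window has length 2 and begins with `c`.
A 13-state machine:
          a    b    c  
>  S0     S1   S2   S3 
   S1     S4   S5   S6 
   S2     S7   S8   S9 
   S3    S10  S11  S12 
   S4     S4   S5   S6 
   S5     S7   S8   S9 
   S6    S10  S11  S12 
   S7     S4   S5   S6 
   S8     S7   S8   S9 
   S9    S10  S11  S12 
 * S10    S4   S5   S6 
 * S11    S7   S8   S9 
 * S12   S10  S11  S12 
(> = start, * = accepting)

start=S0 accept=S10,S11,S12 S0-a->S1 S0-b->S2 S0-c->S3 S1-a->S4 S1-b->S5 S1-c->S6 S2-a->S7 S2-b->S8 S2-c->S9 S3-a->S10 S3-b->S11 S3-c->S12 S4-a->S4 S4-b->S5 S4-c->S6 S5-a->S7 S5-b->S8 S5-c->S9 S6-a->S10 S6-b->S11 S6-c->S12 S7-a->S4 S7-b->S5 S7-c->S6 S8-a->S7 S8-b->S8 S8-c->S9 S9-a->S10 S9-b->S11 S9-c->S12 S10-a->S4 S10-b->S5 S10-c->S6 S11-a->S7 S11-b->S8 S11-c->S9 S12-a->S10 S12-b->S11 S12-c->S12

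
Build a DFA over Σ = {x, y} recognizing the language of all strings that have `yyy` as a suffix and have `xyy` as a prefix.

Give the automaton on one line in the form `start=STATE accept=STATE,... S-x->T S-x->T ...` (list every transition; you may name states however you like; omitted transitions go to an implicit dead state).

Build one automaton per condition and run them in lockstep. The first has 4 states tracking how much of the suffix `yyy` has currently been matched; the second has 5 states tracking whether the input so far still matches the prefix `xyy`. A product state is a pair (one from each), accepting exactly when both do.
An 11-state machine:
       x  y 
>  A   B  C 
   B   D  E 
   C   D  F 
   D   D  C 
   E   D  G 
   F   D  H 
   G   I  J 
   H   D  H 
   I   I  K 
 * J   I  J 
   K   I  G 
(> = start, * = accepting)

start=A accept=J A-x->B A-y->C B-x->D B-y->E C-x->D C-y->F D-x->D D-y->C E-x->D E-y->G F-x->D F-y->H G-x->I G-y->J H-x->D H-y->H I-x->I I-y->K J-x->I J-y->J K-x->I K-y->G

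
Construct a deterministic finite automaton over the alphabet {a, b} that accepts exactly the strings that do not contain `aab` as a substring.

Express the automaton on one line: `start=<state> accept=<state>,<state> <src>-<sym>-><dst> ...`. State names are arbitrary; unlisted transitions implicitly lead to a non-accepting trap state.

start=q0 accept=q0,q1,q2 q0-a->q1 q0-b->q0 q1-a->q2 q1-b->q0 q2-a->q2 q2-b->q3 q3-a->q3 q3-b->q3

Track partial matches of the forbidden pattern `aab`. State q3 is a dead state reached once `aab` has occurred; every other state accepts. q0 means no part of `aab` is currently matched.
With 4 states:
        a   b  
>* q0   q1  q0 
 * q1   q2  q0 
 * q2   q2  q3 
   q3   q3  q3 
(> = start, * = accepting)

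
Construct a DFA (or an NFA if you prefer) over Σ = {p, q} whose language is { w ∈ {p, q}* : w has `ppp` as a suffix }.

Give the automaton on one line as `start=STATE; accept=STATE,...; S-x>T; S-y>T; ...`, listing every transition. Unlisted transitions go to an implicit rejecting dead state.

Let each state record the length of the longest suffix of the input read so far that is also a prefix of `ppp`. s1 means the last symbol is `p`; s2 means the last 2 symbols are `pp`; s3 means the last 3 symbols are `ppp`. Accept only at s3, where the string currently ends in `ppp`.
4 states suffice.
        p   q  
>  s0   s1  s0 
   s1   s2  s0 
   s2   s3  s0 
 * s3   s3  s0 
(> = start, * = accepting)

start=s0; accept=s3; s0-p>s1; s0-q>s0; s1-p>s2; s1-q>s0; s2-p>s3; s2-q>s0; s3-p>s3; s3-q>s0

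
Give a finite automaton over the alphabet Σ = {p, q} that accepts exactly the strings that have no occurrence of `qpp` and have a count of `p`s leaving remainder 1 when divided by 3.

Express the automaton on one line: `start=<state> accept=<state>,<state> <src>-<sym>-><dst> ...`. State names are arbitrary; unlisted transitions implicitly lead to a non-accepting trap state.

Run two small machines in parallel and take their product. One (4 states) tracks partial matches of the forbidden pattern `qpp`; the other (3 states) tracks the count of `p`s modulo 3. Each combined state is a pair, one component from each; accept when both components accept.
12 states suffice.
          p    q  
>  S0     S1   S2 
 * S1     S3   S4 
   S2     S5   S2 
   S3     S0   S6 
 * S4     S7   S4 
 * S5     S8   S4 
   S6     S9   S6 
   S7    S10   S6 
   S8    S10   S8 
   S9    S11   S2 
   S10   S11  S10 
   S11    S8  S11 
(> = start, * = accepting)

start=S0 accept=S1,S4,S5 S0-p->S1 S0-q->S2 S1-p->S3 S1-q->S4 S2-p->S5 S2-q->S2 S3-p->S0 S3-q->S6 S4-p->S7 S4-q->S4 S5-p->S8 S5-q->S4 S6-p->S9 S6-q->S6 S7-p->S10 S7-q->S6 S8-p->S10 S8-q->S8 S9-p->S11 S9-q->S2 S10-p->S11 S10-q->S10 S11-p->S8 S11-q->S11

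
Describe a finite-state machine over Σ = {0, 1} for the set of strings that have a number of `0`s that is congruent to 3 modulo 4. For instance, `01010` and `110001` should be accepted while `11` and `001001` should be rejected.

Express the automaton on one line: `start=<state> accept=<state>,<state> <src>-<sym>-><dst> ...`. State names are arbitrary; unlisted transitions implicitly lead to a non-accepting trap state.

start=q0 accept=q3 q0-0->q1 q0-1->q0 q1-0->q2 q1-1->q1 q2-0->q3 q2-1->q2 q3-0->q0 q3-1->q3

The only thing that matters is how many `0`s have appeared, reduced mod 4. Use one state per residue: q0 for 0, …, q3 for 3. Reading `0` moves to the next residue; anything else stays put. q3 is accepting.
With 4 states:
        0   1  
>  q0   q1  q0 
   q1   q2  q1 
   q2   q3  q2 
 * q3   q0  q3 
(> = start, * = accepting)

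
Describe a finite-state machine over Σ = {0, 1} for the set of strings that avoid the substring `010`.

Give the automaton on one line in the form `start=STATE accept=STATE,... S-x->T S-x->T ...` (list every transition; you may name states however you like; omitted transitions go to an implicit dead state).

This is the complement of 'contains `010`'. Use the same substring-matching states — q0 through q3 holding how much of `010` has just been matched — but flip the accepting set: everything except the trap q3 accepts.
4 states suffice.
        0   1  
>* q0   q1  q0 
 * q1   q1  q2 
 * q2   q3  q0 
   q3   q3  q3 
(> = start, * = accepting)

start=q0 accept=q0,q1,q2 q0-0->q1 q0-1->q0 q1-0->q1 q1-1->q2 q2-0->q3 q2-1->q0 q3-0->q3 q3-1->q3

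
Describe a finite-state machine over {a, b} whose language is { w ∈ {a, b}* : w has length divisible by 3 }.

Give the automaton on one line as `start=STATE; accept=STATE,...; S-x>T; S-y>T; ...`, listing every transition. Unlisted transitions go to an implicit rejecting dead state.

start=q0; accept=q0; q0-a>q1; q0-b>q1; q1-a>q2; q1-b>q2; q2-a>q0; q2-b>q0

Count input length modulo 3: every symbol advances one step around the cycle q0 → q1 → q2 → q0. Accept at q0.
        a   b  
>* q0   q1  q1 
   q1   q2  q2 
   q2   q0  q0 
(> = start, * = accepting)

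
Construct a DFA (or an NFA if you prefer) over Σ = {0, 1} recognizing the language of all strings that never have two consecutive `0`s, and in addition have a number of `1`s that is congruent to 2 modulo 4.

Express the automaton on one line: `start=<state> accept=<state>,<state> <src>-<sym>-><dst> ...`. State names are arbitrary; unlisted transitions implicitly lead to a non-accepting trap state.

Run two small machines in parallel and take their product. One (3 states) tracks partial matches of the forbidden pattern `00`; the other (4 states) tracks the count of `1`s modulo 4. Each combined state is a pair, one component from each; accept when both components accept. Minimizing collapses redundant product states.
With 9 states:
        0   1  
>  q0   q1  q2 
   q1   q3  q2 
   q2   q4  q5 
   q3   q3  q3 
   q4   q3  q5 
 * q5   q6  q7 
 * q6   q3  q7 
   q7   q8  q0 
   q8   q3  q0 
(> = start, * = accepting)

start=q0 accept=q5,q6 q0-0->q1 q0-1->q2 q1-0->q3 q1-1->q2 q2-0->q4 q2-1->q5 q3-0->q3 q3-1->q3 q4-0->q3 q4-1->q5 q5-0->q6 q5-1->q7 q6-0->q3 q6-1->q7 q7-0->q8 q7-1->q0 q8-0->q3 q8-1->q0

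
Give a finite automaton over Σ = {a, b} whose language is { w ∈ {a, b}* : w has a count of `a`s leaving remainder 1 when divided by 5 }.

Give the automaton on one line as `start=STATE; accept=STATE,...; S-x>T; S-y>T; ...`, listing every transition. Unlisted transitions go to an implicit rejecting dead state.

start=q0; accept=q1; q0-a>q1; q0-b>q0; q1-a>q2; q1-b>q1; q2-a>q3; q2-b>q2; q3-a>q4; q3-b>q3; q4-a>q0; q4-b>q4

The only thing that matters is how many `a`s have appeared, reduced mod 5. Use one state per residue: q0 for 0, …, q4 for 4. Reading `a` moves to the next residue; anything else stays put. q1 is accepting.
        a   b  
>  q0   q1  q0 
 * q1   q2  q1 
   q2   q3  q2 
   q3   q4  q3 
   q4   q0  q4 
(> = start, * = accepting)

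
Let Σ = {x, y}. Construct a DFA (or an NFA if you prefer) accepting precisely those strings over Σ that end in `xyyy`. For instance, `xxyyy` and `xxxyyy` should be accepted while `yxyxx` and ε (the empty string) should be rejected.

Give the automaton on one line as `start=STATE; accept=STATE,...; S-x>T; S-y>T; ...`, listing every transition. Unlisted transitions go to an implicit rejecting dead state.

start=q0; accept=q4; q0-x>q1; q0-y>q0; q1-x>q1; q1-y>q2; q2-x>q1; q2-y>q3; q3-x>q1; q3-y>q4; q4-x>q1; q4-y>q0

Let each state record the length of the longest suffix of the input read so far that is also a prefix of `xyyy`. q1 means the last symbol is `x`; q2 means the last 2 symbols are `xy`; q3 means the last 3 symbols are `xyy`; q4 means the last 4 symbols are `xyyy`. Accept only at q4, where the string currently ends in `xyyy`.
        x   y  
>  q0   q1  q0 
   q1   q1  q2 
   q2   q1  q3 
   q3   q1  q4 
 * q4   q1  q0 
(> = start, * = accepting)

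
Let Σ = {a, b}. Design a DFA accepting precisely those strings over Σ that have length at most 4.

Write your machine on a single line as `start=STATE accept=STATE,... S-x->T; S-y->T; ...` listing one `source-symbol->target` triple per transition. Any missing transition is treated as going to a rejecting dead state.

start=S0; accept=S0,S1,S2,S3,S4; S0-a->S1; S0-b->S1; S1-a->S2; S1-b->S2; S2-a->S3; S2-b->S3; S3-a->S4; S3-b->S4; S4-a->S5; S4-b->S5; S5-a->S5; S5-b->S5

We only need to distinguish lengths 0, 1, …, 4, and '>4'. Chain S0 → S1 → S2 → S3 → S4 → S5 on every symbol, with S5 looping. Accepting states: {S0, S1, S2, S3, S4}.
6 states suffice.
        a   b  
>* S0   S1  S1 
 * S1   S2  S2 
 * S2   S3  S3 
 * S3   S4  S4 
 * S4   S5  S5 
   S5   S5  S5 
(> = start, * = accepting)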